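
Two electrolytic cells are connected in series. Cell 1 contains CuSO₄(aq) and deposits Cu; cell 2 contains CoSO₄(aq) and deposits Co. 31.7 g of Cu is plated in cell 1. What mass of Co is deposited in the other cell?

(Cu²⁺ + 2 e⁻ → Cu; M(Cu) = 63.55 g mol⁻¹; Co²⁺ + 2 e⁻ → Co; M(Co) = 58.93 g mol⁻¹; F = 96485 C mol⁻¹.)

n(Cu) = 31.7 / 63.55 = 0.4988 mol.
Since Cu²⁺ + 2 e⁻ → Cu, n(e⁻) passed = 2 × 0.4988 = 0.9976 mol.
Cells in series carry the same charge, so the same 0.9976 mol of electrons passes through cell 2.
Co²⁺ + 2 e⁻ → Co, so n(Co) = 0.9976 / 2 = 0.4988 mol.
m(Co) = 0.4988 × 58.93 = 29.4 g.

29.4 g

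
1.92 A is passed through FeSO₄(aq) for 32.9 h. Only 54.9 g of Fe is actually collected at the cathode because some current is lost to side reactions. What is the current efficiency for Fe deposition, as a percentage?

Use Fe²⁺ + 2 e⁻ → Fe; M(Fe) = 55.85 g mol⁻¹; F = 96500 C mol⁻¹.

Q = I·t = 1.920 × 118440 = 227400 C; n(e⁻) = 227400/96500 = 2.357 mol.
Theoretical n(Fe) = n(e⁻)/2 = 1.178 mol, i.e. m_theo = 1.178 × 55.85 = 65.81 g.
Efficiency = m_actual / m_theo = 54.9 / 65.81 = 83.4 %.

83.4 %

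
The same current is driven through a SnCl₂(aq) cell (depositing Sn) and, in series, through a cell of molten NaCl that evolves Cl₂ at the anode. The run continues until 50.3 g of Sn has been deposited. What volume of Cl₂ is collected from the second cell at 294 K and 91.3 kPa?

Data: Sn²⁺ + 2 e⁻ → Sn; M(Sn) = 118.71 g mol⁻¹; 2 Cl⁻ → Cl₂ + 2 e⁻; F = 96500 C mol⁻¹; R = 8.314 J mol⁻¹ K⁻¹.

11.3 L

n(Sn) = 50.3 / 118.71 = 0.4237 mol, so n(e⁻) = 2 × 0.4237 = 0.8474 mol.
The cells are in series, so the same 0.8474 mol of electrons passes through the second cell.
2 Cl⁻ → Cl₂ + 2 e⁻ — 2 mol e⁻ per mol Cl₂, so n(Cl₂) = 0.8474/2 = 0.4237 mol.
V = nRT/P = (0.4237 × 8.314 × 294) / (91.3 × 10³) = 0.0113 m³ = 11.3 L.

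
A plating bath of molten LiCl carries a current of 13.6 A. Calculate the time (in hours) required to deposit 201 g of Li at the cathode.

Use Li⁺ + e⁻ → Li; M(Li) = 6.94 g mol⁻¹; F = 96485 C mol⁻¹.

57.1 h

n(Li) = m/M = 201 / 6.94 = 28.96 mol.
Each Li atom requires 1 electron, so n(e⁻) = 1 × 28.96 = 28.96 mol.
Q = n(e⁻)·F = 28.96 × 96485 = 2794000 C.
t = Q/I = 2794000 / 13.60 A = 205500 s = 57.1 h.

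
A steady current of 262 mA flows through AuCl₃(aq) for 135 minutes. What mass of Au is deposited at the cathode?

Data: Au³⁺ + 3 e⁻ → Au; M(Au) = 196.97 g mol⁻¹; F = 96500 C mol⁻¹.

1.44 g

Q = I·t = 0.2620 A × 8100.0 s = 2122 C.
n(e⁻) = Q/F = 2122 / 96500 = 0.02199 mol.
Au³⁺ + 3 e⁻ → Au, so n(Au) = n(e⁻)/3 = 0.007331 mol.
m = n·M = 0.007331 × 196.97 = 1.44 g.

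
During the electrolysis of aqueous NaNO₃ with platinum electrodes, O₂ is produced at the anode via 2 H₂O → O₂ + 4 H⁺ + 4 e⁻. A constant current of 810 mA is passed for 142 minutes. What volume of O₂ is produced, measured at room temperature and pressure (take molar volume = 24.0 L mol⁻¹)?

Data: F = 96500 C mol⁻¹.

0.429 L

Q = I·t = 0.8100 A × 8520.0 s = 6901 C.
n(e⁻) = Q/F = 6901 / 96500 = 0.07152 mol.
4 electrons are transferred per O₂ molecule, so n(O₂) = 0.07152 / 4 = 0.01788 mol.
V = n × V_m = 0.01788 × 24.0 = 0.429 L.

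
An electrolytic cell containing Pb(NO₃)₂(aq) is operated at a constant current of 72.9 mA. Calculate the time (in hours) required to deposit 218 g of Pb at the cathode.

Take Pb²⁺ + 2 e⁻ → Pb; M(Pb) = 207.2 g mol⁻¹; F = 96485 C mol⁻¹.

n(Pb) = m/M = 218 / 207.2 = 1.052 mol.
Each Pb atom requires 2 electrons, so n(e⁻) = 2 × 1.052 = 2.104 mol.
Q = n(e⁻)·F = 2.104 × 96485 = 203000 C.
t = Q/I = 203000 / 0.07290 A = 2785000 s = 774 h.

774 h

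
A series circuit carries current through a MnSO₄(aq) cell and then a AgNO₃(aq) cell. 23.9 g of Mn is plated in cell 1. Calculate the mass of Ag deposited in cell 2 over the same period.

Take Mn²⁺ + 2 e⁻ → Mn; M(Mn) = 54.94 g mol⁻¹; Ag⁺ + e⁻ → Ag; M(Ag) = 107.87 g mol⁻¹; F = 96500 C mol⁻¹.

93.9 g

n(Mn) = 23.9 / 54.94 = 0.4350 mol.
Since Mn²⁺ + 2 e⁻ → Mn, n(e⁻) passed = 2 × 0.4350 = 0.8700 mol.
Cells in series carry the same charge, so the same 0.8700 mol of electrons passes through cell 2.
Ag⁺ + e⁻ → Ag, so n(Ag) = 0.8700 / 1 = 0.8700 mol.
m(Ag) = 0.8700 × 107.87 = 93.9 g.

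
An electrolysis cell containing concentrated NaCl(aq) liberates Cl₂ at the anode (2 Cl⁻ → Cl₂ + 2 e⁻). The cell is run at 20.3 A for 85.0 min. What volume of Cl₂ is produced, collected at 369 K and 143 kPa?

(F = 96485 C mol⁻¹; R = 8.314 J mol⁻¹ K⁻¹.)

Q = I·t = 20.30 A × 5100.0 s = 103500 C.
n(e⁻) = Q/F = 103500 / 96485 = 1.073 mol.
2 electrons are transferred per Cl₂ molecule, so n(Cl₂) = 1.073 / 2 = 0.5365 mol.
V = nRT/P = (0.5365 × 8.314 × 369) / (143 × 10³ Pa) = 0.0115 m³ = 11.5 L.

11.5 L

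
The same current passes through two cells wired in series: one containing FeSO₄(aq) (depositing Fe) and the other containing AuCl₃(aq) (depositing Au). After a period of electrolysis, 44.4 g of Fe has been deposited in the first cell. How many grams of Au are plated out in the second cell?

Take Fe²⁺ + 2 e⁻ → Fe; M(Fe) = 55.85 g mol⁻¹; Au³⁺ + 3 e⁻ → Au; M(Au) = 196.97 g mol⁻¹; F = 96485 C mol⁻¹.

n(Fe) = 44.4 / 55.85 = 0.7950 mol.
Since Fe²⁺ + 2 e⁻ → Fe, n(e⁻) passed = 2 × 0.7950 = 1.590 mol.
Cells in series carry the same charge, so the same 1.590 mol of electrons passes through cell 2.
Au³⁺ + 3 e⁻ → Au, so n(Au) = 1.590 / 3 = 0.5300 mol.
m(Au) = 0.5300 × 196.97 = 104 g.

104 g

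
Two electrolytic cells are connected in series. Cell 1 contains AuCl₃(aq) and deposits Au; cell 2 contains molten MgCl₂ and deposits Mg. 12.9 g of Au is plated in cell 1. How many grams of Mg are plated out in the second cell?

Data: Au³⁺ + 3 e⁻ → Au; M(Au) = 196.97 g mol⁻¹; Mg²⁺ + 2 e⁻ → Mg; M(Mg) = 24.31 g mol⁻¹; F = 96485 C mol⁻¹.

2.39 g

n(Au) = 12.9 / 196.97 = 0.06549 mol.
Since Au³⁺ + 3 e⁻ → Au, n(e⁻) passed = 3 × 0.06549 = 0.1965 mol.
Cells in series carry the same charge, so the same 0.1965 mol of electrons passes through cell 2.
Mg²⁺ + 2 e⁻ → Mg, so n(Mg) = 0.1965 / 2 = 0.09824 mol.
m(Mg) = 0.09824 × 24.31 = 2.39 g.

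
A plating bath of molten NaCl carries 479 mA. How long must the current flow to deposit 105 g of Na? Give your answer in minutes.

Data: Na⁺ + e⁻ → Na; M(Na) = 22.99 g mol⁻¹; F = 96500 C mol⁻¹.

15300 min

n(Na) = m/M = 105 / 22.99 = 4.567 mol.
Each Na atom requires 1 electron, so n(e⁻) = 1 × 4.567 = 4.567 mol.
Q = n(e⁻)·F = 4.567 × 96500 = 440700 C.
t = Q/I = 440700 / 0.4790 A = 920100 s = 15300 min.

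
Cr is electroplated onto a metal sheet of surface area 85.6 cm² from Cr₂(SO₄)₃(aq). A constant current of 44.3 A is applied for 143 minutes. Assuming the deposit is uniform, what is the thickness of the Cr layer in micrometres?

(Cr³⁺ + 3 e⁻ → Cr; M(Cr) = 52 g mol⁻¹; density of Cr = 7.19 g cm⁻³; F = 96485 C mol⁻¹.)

Q = I·t = 44.30 × 8580.0 = 380100 C; n(e⁻) = 3.939 mol.
n(Cr) = n(e⁻)/3 = 1.313 mol, so m = 1.313 × 52 = 68.28 g.
Volume = m/ρ = 68.28 / 7.19 = 9.497 cm³.
Thickness = V/A = 9.497 / 85.6 = 0.111 cm = 1110 μm.

1110 μm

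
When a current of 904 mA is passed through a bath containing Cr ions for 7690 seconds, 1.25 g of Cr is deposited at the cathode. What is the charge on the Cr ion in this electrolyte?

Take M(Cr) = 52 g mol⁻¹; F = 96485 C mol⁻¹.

Q = I·t = 0.9040 A × 7690.0 s = 6952 C, so n(e⁻) = 6952/96485 = 0.07205 mol.
n(Cr) deposited = 1.25 / 52 = 0.02404 mol.
Electrons per atom = n(e⁻)/n(Cr) = 0.07205 / 0.02404 = 3.00 ≈ 3, so the ion is Cr³⁺.

+3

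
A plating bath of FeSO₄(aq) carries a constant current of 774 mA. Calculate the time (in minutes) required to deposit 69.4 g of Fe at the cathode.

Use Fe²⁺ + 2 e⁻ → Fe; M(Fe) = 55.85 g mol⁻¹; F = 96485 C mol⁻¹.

5160 min

n(Fe) = m/M = 69.4 / 55.85 = 1.243 mol.
Each Fe atom requires 2 electrons, so n(e⁻) = 2 × 1.243 = 2.485 mol.
Q = n(e⁻)·F = 2.485 × 96485 = 239800 C.
t = Q/I = 239800 / 0.7740 A = 309800 s = 5160 min.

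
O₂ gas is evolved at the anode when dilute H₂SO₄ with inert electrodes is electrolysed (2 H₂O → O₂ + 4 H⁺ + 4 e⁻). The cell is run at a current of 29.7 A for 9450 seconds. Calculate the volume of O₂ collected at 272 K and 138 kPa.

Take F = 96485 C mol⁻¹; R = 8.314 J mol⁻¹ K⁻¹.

11.9 L

Q = I·t = 29.70 A × 9450.0 s = 280700 C.
n(e⁻) = Q/F = 280700 / 96485 = 2.909 mol.
4 electrons are transferred per O₂ molecule, so n(O₂) = 2.909 / 4 = 0.7272 mol.
V = nRT/P = (0.7272 × 8.314 × 272) / (138 × 10³ Pa) = 0.0119 m³ = 11.9 L.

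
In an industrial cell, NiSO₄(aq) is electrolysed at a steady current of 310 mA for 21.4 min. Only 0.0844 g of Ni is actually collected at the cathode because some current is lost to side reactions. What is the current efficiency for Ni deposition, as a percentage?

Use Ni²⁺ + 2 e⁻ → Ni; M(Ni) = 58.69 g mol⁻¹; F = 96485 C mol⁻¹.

Q = I·t = 0.3100 × 1284.0 = 398.0 C; n(e⁻) = 398.0/96485 = 0.004125 mol.
Theoretical n(Ni) = n(e⁻)/2 = 0.002063 mol, i.e. m_theo = 0.002063 × 58.69 = 0.1211 g.
Efficiency = m_actual / m_theo = 0.0844 / 0.1211 = 69.7 %.

69.7 %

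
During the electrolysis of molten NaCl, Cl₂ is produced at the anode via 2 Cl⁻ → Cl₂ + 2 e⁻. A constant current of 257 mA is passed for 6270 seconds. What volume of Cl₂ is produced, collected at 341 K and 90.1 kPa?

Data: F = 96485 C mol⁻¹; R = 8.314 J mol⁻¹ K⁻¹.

Q = I·t = 0.2570 A × 6270.0 s = 1611 C.
n(e⁻) = Q/F = 1611 / 96485 = 0.01670 mol.
2 electrons are transferred per Cl₂ molecule, so n(Cl₂) = 0.01670 / 2 = 0.008350 mol.
V = nRT/P = (0.008350 × 8.314 × 341) / (90.1 × 10³ Pa) = 2.63 × 10⁻⁴ m³ = 0.263 L.

0.263 L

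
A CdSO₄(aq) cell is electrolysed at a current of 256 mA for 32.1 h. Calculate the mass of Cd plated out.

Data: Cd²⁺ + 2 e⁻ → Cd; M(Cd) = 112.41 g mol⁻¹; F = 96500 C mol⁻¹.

17.2 g

Q = I·t = 0.2560 A × 115560 s = 29580 C.
n(e⁻) = Q/F = 29580 / 96500 = 0.3066 mol.
Cd²⁺ + 2 e⁻ → Cd, so n(Cd) = n(e⁻)/2 = 0.1533 mol.
m = n·M = 0.1533 × 112.41 = 17.2 g.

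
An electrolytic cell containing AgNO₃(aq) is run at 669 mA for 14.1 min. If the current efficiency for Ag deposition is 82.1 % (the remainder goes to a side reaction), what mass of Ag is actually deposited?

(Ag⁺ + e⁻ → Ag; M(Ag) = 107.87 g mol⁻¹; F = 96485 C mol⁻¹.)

0.519 g

Q = I·t = 0.6690 × 846.00 = 566.0 C.
n(e⁻) = 566.0/96485 = 0.005866 mol; theoretically n(Ag) = 0.005866/1 = 0.005866 mol, m_theo = 0.6328 g.
At 82.1 % efficiency, m_actual = 0.821 × 0.6328 = 0.519 g.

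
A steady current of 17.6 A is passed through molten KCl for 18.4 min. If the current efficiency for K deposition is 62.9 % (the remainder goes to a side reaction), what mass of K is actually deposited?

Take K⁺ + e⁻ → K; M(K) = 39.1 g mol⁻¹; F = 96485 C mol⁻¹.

4.95 g

Q = I·t = 17.60 × 1104.0 = 19430 C.
n(e⁻) = 19430/96485 = 0.2014 mol; theoretically n(K) = 0.2014/1 = 0.2014 mol, m_theo = 7.874 g.
At 62.9 % efficiency, m_actual = 0.629 × 7.874 = 4.95 g.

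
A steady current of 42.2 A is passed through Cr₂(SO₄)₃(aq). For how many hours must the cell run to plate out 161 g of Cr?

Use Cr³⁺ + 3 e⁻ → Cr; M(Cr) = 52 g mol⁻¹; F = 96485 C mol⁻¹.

n(Cr) = m/M = 161 / 52 = 3.096 mol.
Each Cr atom requires 3 electrons, so n(e⁻) = 3 × 3.096 = 9.288 mol.
Q = n(e⁻)·F = 9.288 × 96485 = 896200 C.
t = Q/I = 896200 / 42.20 A = 21240 s = 5.90 h.

5.90 h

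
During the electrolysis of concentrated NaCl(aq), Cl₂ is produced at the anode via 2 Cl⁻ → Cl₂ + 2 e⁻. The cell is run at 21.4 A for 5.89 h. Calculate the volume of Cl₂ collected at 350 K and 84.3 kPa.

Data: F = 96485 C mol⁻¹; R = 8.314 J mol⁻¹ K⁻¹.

Q = I·t = 21.40 A × 21204 s = 453800 C.
n(e⁻) = Q/F = 453800 / 96485 = 4.703 mol.
2 electrons are transferred per Cl₂ molecule, so n(Cl₂) = 4.703 / 2 = 2.351 mol.
V = nRT/P = (2.351 × 8.314 × 350) / (84.3 × 10³ Pa) = 0.0812 m³ = 81.2 L.

81.2 L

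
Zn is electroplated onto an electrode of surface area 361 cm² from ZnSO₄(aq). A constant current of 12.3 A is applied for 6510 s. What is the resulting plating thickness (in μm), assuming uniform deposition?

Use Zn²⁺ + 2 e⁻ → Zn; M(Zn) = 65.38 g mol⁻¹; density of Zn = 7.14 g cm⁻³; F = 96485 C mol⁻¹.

105 μm

Q = I·t = 12.30 × 6510.0 = 80070 C; n(e⁻) = 0.8299 mol.
n(Zn) = n(e⁻)/2 = 0.4150 mol, so m = 0.4150 × 65.38 = 27.13 g.
Volume = m/ρ = 27.13 / 7.14 = 3.800 cm³.
Thickness = V/A = 3.800 / 361 = 0.0105 cm = 105 μm.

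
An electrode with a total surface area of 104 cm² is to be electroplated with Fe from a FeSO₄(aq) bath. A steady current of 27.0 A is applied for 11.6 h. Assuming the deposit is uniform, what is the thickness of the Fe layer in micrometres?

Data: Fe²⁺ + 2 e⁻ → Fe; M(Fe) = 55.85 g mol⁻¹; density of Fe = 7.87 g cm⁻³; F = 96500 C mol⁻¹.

3990 μm

Q = I·t = 27.00 × 41760 = 1128000 C; n(e⁻) = 11.68 mol.
n(Fe) = n(e⁻)/2 = 5.842 mol, so m = 5.842 × 55.85 = 326.3 g.
Volume = m/ρ = 326.3 / 7.87 = 41.46 cm³.
Thickness = V/A = 41.46 / 104 = 0.399 cm = 3990 μm.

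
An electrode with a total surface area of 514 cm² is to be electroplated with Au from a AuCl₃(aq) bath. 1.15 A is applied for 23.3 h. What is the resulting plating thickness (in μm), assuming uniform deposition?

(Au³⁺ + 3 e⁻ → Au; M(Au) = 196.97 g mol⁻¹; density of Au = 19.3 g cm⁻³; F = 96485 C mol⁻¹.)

Q = I·t = 1.150 × 83880 = 96460 C; n(e⁻) = 0.9998 mol.
n(Au) = n(e⁻)/3 = 0.3333 mol, so m = 0.3333 × 196.97 = 65.64 g.
Volume = m/ρ = 65.64 / 19.3 = 3.401 cm³.
Thickness = V/A = 3.401 / 514 = 0.00662 cm = 66.2 μm.

66.2 μm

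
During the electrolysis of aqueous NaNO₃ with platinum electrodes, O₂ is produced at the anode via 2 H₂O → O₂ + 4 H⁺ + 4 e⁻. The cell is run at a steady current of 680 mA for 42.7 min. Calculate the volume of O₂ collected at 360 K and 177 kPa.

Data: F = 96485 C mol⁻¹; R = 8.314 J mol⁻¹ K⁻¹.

Q = I·t = 0.6800 A × 2562.0 s = 1742 C.
n(e⁻) = Q/F = 1742 / 96485 = 0.01806 mol.
4 electrons are transferred per O₂ molecule, so n(O₂) = 0.01806 / 4 = 0.004514 mol.
V = nRT/P = (0.004514 × 8.314 × 360) / (177 × 10³ Pa) = 7.63 × 10⁻⁵ m³ = 0.0763 L.

0.0763 L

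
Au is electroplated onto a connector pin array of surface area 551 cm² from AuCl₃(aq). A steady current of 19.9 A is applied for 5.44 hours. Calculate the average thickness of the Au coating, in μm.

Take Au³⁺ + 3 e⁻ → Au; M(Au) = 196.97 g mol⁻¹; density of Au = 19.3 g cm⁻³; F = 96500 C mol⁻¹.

Q = I·t = 19.90 × 19584 = 389700 C; n(e⁻) = 4.039 mol.
n(Au) = n(e⁻)/3 = 1.346 mol, so m = 1.346 × 196.97 = 265.2 g.
Volume = m/ρ = 265.2 / 19.3 = 13.74 cm³.
Thickness = V/A = 13.74 / 551 = 0.0249 cm = 249 μm.

249 μm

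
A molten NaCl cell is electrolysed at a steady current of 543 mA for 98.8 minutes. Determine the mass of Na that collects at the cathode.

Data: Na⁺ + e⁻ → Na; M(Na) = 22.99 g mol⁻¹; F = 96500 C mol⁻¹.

0.767 g

Q = I·t = 0.5430 A × 5928.0 s = 3219 C.
n(e⁻) = Q/F = 3219 / 96500 = 0.03336 mol.
Na⁺ + e⁻ → Na, so n(Na) = n(e⁻)/1 = 0.03336 mol.
m = n·M = 0.03336 × 22.99 = 0.767 g.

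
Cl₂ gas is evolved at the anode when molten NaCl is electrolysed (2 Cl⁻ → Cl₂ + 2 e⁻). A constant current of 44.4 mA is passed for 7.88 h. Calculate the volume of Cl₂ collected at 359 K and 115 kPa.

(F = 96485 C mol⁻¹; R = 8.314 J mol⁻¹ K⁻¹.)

0.169 L

Q = I·t = 0.04440 A × 28368 s = 1260 C.
n(e⁻) = Q/F = 1260 / 96485 = 0.01305 mol.
2 electrons are transferred per Cl₂ molecule, so n(Cl₂) = 0.01305 / 2 = 0.006527 mol.
V = nRT/P = (0.006527 × 8.314 × 359) / (115 × 10³ Pa) = 1.69 × 10⁻⁴ m³ = 0.169 L.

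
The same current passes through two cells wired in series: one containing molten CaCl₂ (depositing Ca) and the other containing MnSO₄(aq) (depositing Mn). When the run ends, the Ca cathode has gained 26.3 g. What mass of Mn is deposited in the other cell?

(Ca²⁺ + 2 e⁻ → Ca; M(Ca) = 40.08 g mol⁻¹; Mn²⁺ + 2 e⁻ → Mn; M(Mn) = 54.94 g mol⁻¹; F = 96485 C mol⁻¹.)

n(Ca) = 26.3 / 40.08 = 0.6562 mol.
Since Ca²⁺ + 2 e⁻ → Ca, n(e⁻) passed = 2 × 0.6562 = 1.312 mol.
Cells in series carry the same charge, so the same 1.312 mol of electrons passes through cell 2.
Mn²⁺ + 2 e⁻ → Mn, so n(Mn) = 1.312 / 2 = 0.6562 mol.
m(Mn) = 0.6562 × 54.94 = 36.1 g.

36.1 g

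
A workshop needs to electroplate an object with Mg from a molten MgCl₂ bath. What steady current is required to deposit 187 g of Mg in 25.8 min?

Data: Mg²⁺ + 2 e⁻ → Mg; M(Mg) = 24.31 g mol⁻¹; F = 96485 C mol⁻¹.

n(Mg) = 187 / 24.31 = 7.692 mol.
n(e⁻) = 2 × 7.692 = 15.38 mol.
Q = n(e⁻)·F = 15.38 × 96485 = 1484000 C.
I = Q/t = 1484000 / 1548.0 s = 959 A.

959 A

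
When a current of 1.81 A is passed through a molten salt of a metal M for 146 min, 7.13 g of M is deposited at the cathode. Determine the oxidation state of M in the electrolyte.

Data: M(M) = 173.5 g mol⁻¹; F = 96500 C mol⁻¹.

Q = I·t = 1.810 A × 8760.0 s = 15860 C, so n(e⁻) = 15860/96500 = 0.1643 mol.
n(M) deposited = 7.13 / 173.5 = 0.04110 mol.
Electrons per atom = n(e⁻)/n(M) = 0.1643 / 0.04110 = 4.00 ≈ 4, so the ion is M⁴⁺.

+4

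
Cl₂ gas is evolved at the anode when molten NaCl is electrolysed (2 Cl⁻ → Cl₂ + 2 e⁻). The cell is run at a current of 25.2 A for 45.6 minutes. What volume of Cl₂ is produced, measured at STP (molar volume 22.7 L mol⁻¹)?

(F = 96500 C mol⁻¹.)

Q = I·t = 25.20 A × 2736.0 s = 68950 C.
n(e⁻) = Q/F = 68950 / 96500 = 0.7145 mol.
2 electrons are transferred per Cl₂ molecule, so n(Cl₂) = 0.7145 / 2 = 0.3572 mol.
V = n × V_m = 0.3572 × 22.7 = 8.11 L.

8.11 L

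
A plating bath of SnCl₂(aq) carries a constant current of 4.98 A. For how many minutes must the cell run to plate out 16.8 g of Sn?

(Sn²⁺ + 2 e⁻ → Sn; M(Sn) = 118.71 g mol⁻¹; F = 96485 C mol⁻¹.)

n(Sn) = m/M = 16.8 / 118.71 = 0.1415 mol.
Each Sn atom requires 2 electrons, so n(e⁻) = 2 × 0.1415 = 0.2830 mol.
Q = n(e⁻)·F = 0.2830 × 96485 = 27310 C.
t = Q/I = 27310 / 4.980 A = 5484 s = 91.4 min.

91.4 min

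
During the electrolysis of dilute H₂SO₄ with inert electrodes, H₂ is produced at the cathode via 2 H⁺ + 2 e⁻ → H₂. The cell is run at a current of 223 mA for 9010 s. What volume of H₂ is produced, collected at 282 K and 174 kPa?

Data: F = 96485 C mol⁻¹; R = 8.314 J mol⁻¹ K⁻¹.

Q = I·t = 0.2230 A × 9010.0 s = 2009 C.
n(e⁻) = Q/F = 2009 / 96485 = 0.02082 mol.
2 electrons are transferred per H₂ molecule, so n(H₂) = 0.02082 / 2 = 0.01041 mol.
V = nRT/P = (0.01041 × 8.314 × 282) / (174 × 10³ Pa) = 1.40 × 10⁻⁴ m³ = 0.140 L.

0.140 L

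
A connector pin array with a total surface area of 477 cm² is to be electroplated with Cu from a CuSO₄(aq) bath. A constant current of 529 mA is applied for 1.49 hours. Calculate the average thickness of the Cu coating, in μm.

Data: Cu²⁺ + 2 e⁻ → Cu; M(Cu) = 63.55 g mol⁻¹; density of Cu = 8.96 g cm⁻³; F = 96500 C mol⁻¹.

Q = I·t = 0.5290 × 5364.0 = 2838 C; n(e⁻) = 0.02940 mol.
n(Cu) = n(e⁻)/2 = 0.01470 mol, so m = 0.01470 × 63.55 = 0.9343 g.
Volume = m/ρ = 0.9343 / 8.96 = 0.1043 cm³.
Thickness = V/A = 0.1043 / 477 = 2.19 × 10⁻⁴ cm = 2.19 μm.

2.19 μm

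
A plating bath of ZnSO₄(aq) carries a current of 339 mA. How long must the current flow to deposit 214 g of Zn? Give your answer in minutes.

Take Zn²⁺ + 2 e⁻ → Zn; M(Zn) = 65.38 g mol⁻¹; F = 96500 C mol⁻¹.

31100 min

n(Zn) = m/M = 214 / 65.38 = 3.273 mol.
Each Zn atom requires 2 electrons, so n(e⁻) = 2 × 3.273 = 6.546 mol.
Q = n(e⁻)·F = 6.546 × 96500 = 631700 C.
t = Q/I = 631700 / 0.3390 A = 1863000 s = 31100 min.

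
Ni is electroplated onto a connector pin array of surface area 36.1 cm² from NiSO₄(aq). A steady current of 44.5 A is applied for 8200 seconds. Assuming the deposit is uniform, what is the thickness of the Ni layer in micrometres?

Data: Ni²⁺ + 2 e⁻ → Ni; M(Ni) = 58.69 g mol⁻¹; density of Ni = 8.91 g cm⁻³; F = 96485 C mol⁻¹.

Q = I·t = 44.50 × 8200.0 = 364900 C; n(e⁻) = 3.782 mol.
n(Ni) = n(e⁻)/2 = 1.891 mol, so m = 1.891 × 58.69 = 111.0 g.
Volume = m/ρ = 111.0 / 8.91 = 12.46 cm³.
Thickness = V/A = 12.46 / 36.1 = 0.345 cm = 3450 μm.

3450 μm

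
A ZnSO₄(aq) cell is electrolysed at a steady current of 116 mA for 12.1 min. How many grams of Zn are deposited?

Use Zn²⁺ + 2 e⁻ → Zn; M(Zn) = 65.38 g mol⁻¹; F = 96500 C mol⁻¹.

0.0285 g

Q = I·t = 0.1160 A × 726.00 s = 84.22 C.
n(e⁻) = Q/F = 84.22 / 96500 = 0.0008727 mol.
Zn²⁺ + 2 e⁻ → Zn, so n(Zn) = n(e⁻)/2 = 0.0004364 mol.
m = n·M = 0.0004364 × 65.38 = 0.0285 g.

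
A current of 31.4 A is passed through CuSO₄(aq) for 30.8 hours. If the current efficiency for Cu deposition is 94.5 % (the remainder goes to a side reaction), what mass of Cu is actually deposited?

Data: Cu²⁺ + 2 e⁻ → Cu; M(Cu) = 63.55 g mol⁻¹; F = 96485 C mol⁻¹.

1080 g

Q = I·t = 31.40 × 110880 = 3482000 C.
n(e⁻) = 3482000/96485 = 36.08 mol; theoretically n(Cu) = 36.08/2 = 18.04 mol, m_theo = 1147 g.
At 94.5 % efficiency, m_actual = 0.945 × 1147 = 1080 g.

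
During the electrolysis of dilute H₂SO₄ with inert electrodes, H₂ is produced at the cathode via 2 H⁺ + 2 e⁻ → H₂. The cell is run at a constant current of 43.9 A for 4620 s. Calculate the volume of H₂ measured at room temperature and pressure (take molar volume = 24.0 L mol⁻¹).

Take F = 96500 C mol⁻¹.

Q = I·t = 43.90 A × 4620.0 s = 202800 C.
n(e⁻) = Q/F = 202800 / 96500 = 2.102 mol.
2 electrons are transferred per H₂ molecule, so n(H₂) = 2.102 / 2 = 1.051 mol.
V = n × V_m = 1.051 × 24.0 = 25.2 L.

25.2 L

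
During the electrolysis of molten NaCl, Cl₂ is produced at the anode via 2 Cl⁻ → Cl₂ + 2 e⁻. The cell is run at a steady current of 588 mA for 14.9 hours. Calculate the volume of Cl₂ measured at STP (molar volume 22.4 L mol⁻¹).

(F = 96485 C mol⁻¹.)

3.66 L

Q = I·t = 0.5880 A × 53640 s = 31540 C.
n(e⁻) = Q/F = 31540 / 96485 = 0.3269 mol.
2 electrons are transferred per Cl₂ molecule, so n(Cl₂) = 0.3269 / 2 = 0.1634 mol.
V = n × V_m = 0.1634 × 22.4 = 3.66 L.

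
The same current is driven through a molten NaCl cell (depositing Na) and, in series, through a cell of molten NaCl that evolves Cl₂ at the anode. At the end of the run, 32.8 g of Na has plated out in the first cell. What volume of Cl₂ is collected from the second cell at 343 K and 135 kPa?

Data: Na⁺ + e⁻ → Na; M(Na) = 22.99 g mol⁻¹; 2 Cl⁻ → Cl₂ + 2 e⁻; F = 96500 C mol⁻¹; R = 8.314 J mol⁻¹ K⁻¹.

n(Na) = 32.8 / 22.99 = 1.427 mol, so n(e⁻) = 1 × 1.427 = 1.427 mol.
The cells are in series, so the same 1.427 mol of electrons passes through the second cell.
2 Cl⁻ → Cl₂ + 2 e⁻ — 2 mol e⁻ per mol Cl₂, so n(Cl₂) = 1.427/2 = 0.7134 mol.
V = nRT/P = (0.7134 × 8.314 × 343) / (135 × 10³) = 0.0151 m³ = 15.1 L.

15.1 L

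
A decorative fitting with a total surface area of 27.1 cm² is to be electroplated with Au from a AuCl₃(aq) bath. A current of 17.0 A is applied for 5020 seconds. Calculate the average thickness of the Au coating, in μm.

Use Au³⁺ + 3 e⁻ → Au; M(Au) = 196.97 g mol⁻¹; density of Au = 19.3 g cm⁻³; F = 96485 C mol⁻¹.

Q = I·t = 17.00 × 5020.0 = 85340 C; n(e⁻) = 0.8845 mol.
n(Au) = n(e⁻)/3 = 0.2948 mol, so m = 0.2948 × 196.97 = 58.07 g.
Volume = m/ρ = 58.07 / 19.3 = 3.009 cm³.
Thickness = V/A = 3.009 / 27.1 = 0.111 cm = 1110 μm.

1110 μm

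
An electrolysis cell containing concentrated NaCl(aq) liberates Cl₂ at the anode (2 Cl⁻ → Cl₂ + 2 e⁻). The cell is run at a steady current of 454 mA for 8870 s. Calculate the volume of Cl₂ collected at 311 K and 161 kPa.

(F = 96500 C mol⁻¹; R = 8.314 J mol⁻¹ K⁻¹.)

0.335 L

Q = I·t = 0.4540 A × 8870.0 s = 4027 C.
n(e⁻) = Q/F = 4027 / 96500 = 0.04173 mol.
2 electrons are transferred per Cl₂ molecule, so n(Cl₂) = 0.04173 / 2 = 0.02087 mol.
V = nRT/P = (0.02087 × 8.314 × 311) / (161 × 10³ Pa) = 3.35 × 10⁻⁴ m³ = 0.335 L.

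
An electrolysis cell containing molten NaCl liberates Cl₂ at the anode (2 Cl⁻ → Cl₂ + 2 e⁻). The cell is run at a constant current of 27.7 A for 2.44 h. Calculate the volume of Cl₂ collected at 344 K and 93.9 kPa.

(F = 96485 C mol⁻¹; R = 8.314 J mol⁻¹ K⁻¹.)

Q = I·t = 27.70 A × 8784.0 s = 243300 C.
n(e⁻) = Q/F = 243300 / 96485 = 2.522 mol.
2 electrons are transferred per Cl₂ molecule, so n(Cl₂) = 2.522 / 2 = 1.261 mol.
V = nRT/P = (1.261 × 8.314 × 344) / (93.9 × 10³ Pa) = 0.0384 m³ = 38.4 L.

38.4 L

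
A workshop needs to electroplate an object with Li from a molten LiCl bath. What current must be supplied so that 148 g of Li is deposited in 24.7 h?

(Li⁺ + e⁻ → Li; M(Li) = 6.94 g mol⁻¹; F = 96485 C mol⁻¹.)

23.1 A

n(Li) = 148 / 6.94 = 21.33 mol.
n(e⁻) = 1 × 21.33 = 21.33 mol.
Q = n(e⁻)·F = 21.33 × 96485 = 2058000 C.
I = Q/t = 2058000 / 88920 s = 23.1 A.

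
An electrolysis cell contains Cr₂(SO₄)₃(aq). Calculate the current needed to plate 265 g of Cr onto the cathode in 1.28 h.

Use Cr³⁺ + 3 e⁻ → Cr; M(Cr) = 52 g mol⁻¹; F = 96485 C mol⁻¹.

320 A

n(Cr) = 265 / 52 = 5.096 mol.
n(e⁻) = 3 × 5.096 = 15.29 mol.
Q = n(e⁻)·F = 15.29 × 96485 = 1475000 C.
I = Q/t = 1475000 / 4608.0 s = 320 A.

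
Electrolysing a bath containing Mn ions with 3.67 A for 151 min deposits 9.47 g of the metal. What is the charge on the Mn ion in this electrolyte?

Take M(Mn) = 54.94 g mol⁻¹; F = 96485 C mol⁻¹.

+2

Q = I·t = 3.670 A × 9060.0 s = 33250 C, so n(e⁻) = 33250/96485 = 0.3446 mol.
n(Mn) deposited = 9.47 / 54.94 = 0.1724 mol.
Electrons per atom = n(e⁻)/n(Mn) = 0.3446 / 0.1724 = 2.00 ≈ 2, so the ion is Mn²⁺.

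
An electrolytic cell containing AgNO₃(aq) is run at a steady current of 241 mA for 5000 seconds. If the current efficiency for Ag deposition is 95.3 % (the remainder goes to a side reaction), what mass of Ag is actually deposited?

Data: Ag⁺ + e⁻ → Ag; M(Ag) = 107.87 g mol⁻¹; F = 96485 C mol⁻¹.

1.28 g

Q = I·t = 0.2410 × 5000.0 = 1205 C.
n(e⁻) = 1205/96485 = 0.01249 mol; theoretically n(Ag) = 0.01249/1 = 0.01249 mol, m_theo = 1.347 g.
At 95.3 % efficiency, m_actual = 0.953 × 1.347 = 1.28 g.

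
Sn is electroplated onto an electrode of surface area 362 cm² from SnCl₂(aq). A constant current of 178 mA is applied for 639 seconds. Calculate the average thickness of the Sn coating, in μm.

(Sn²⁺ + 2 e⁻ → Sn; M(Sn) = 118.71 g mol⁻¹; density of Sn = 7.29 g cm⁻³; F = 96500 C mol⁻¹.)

0.265 μm

Q = I·t = 0.1780 × 639.00 = 113.7 C; n(e⁻) = 0.001179 mol.
n(Sn) = n(e⁻)/2 = 0.0005893 mol, so m = 0.0005893 × 118.71 = 0.06996 g.
Volume = m/ρ = 0.06996 / 7.29 = 0.009597 cm³.
Thickness = V/A = 0.009597 / 362 = 2.65 × 10⁻⁵ cm = 0.265 μm.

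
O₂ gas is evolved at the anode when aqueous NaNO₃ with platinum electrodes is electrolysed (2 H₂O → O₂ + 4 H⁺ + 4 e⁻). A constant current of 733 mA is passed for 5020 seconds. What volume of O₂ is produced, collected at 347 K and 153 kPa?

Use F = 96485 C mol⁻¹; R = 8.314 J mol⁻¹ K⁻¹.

0.180 L

Q = I·t = 0.7330 A × 5020.0 s = 3680 C.
n(e⁻) = Q/F = 3680 / 96485 = 0.03814 mol.
4 electrons are transferred per O₂ molecule, so n(O₂) = 0.03814 / 4 = 0.009534 mol.
V = nRT/P = (0.009534 × 8.314 × 347) / (153 × 10³ Pa) = 1.80 × 10⁻⁴ m³ = 0.180 L.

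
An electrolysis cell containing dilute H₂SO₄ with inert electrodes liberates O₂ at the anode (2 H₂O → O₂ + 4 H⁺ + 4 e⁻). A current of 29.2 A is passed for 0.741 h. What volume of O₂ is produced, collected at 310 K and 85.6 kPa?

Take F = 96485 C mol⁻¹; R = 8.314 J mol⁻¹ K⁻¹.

Q = I·t = 29.20 A × 2667.6 s = 77890 C.
n(e⁻) = Q/F = 77890 / 96485 = 0.8073 mol.
4 electrons are transferred per O₂ molecule, so n(O₂) = 0.8073 / 4 = 0.2018 mol.
V = nRT/P = (0.2018 × 8.314 × 310) / (85.6 × 10³ Pa) = 0.00608 m³ = 6.08 L.

6.08 L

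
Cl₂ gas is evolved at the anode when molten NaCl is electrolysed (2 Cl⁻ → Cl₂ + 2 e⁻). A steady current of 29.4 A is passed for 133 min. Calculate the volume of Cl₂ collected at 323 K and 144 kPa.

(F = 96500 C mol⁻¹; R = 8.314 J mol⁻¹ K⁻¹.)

Q = I·t = 29.40 A × 7980.0 s = 234600 C.
n(e⁻) = Q/F = 234600 / 96500 = 2.431 mol.
2 electrons are transferred per Cl₂ molecule, so n(Cl₂) = 2.431 / 2 = 1.216 mol.
V = nRT/P = (1.216 × 8.314 × 323) / (144 × 10³ Pa) = 0.0227 m³ = 22.7 L.

22.7 L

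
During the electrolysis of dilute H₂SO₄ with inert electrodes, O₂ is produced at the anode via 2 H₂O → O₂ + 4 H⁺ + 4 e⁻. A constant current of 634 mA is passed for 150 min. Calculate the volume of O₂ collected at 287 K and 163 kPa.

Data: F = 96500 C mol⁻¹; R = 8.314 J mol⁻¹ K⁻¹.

0.216 L

Q = I·t = 0.6340 A × 9000.0 s = 5706 C.
n(e⁻) = Q/F = 5706 / 96500 = 0.05913 mol.
4 electrons are transferred per O₂ molecule, so n(O₂) = 0.05913 / 4 = 0.01478 mol.
V = nRT/P = (0.01478 × 8.314 × 287) / (163 × 10³ Pa) = 2.16 × 10⁻⁴ m³ = 0.216 L.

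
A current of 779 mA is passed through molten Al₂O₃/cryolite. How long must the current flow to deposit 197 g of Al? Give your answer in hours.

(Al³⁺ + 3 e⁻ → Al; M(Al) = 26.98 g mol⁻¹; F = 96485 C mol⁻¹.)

n(Al) = m/M = 197 / 26.98 = 7.302 mol.
Each Al atom requires 3 electrons, so n(e⁻) = 3 × 7.302 = 21.91 mol.
Q = n(e⁻)·F = 21.91 × 96485 = 2114000 C.
t = Q/I = 2114000 / 0.7790 A = 2713000 s = 754 h.

754 h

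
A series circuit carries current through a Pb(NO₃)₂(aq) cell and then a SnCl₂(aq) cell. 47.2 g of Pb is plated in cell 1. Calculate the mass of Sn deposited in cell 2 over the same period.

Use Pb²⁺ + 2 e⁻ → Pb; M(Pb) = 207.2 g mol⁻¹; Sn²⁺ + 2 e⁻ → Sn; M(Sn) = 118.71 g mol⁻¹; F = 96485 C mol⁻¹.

n(Pb) = 47.2 / 207.2 = 0.2278 mol.
Since Pb²⁺ + 2 e⁻ → Pb, n(e⁻) passed = 2 × 0.2278 = 0.4556 mol.
Cells in series carry the same charge, so the same 0.4556 mol of electrons passes through cell 2.
Sn²⁺ + 2 e⁻ → Sn, so n(Sn) = 0.4556 / 2 = 0.2278 mol.
m(Sn) = 0.2278 × 118.71 = 27.0 g.

27.0 g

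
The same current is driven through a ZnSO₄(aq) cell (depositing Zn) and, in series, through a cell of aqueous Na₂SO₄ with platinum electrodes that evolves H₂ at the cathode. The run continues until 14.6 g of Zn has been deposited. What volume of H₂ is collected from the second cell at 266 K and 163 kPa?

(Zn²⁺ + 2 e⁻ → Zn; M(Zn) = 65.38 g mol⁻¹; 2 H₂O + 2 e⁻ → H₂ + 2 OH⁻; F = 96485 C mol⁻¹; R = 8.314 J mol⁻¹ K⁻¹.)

3.03 L

n(Zn) = 14.6 / 65.38 = 0.2233 mol, so n(e⁻) = 2 × 0.2233 = 0.4466 mol.
The cells are in series, so the same 0.4466 mol of electrons passes through the second cell.
2 H₂O + 2 e⁻ → H₂ + 2 OH⁻ — 2 mol e⁻ per mol H₂, so n(H₂) = 0.4466/2 = 0.2233 mol.
V = nRT/P = (0.2233 × 8.314 × 266) / (163 × 10³) = 0.00303 m³ = 3.03 L.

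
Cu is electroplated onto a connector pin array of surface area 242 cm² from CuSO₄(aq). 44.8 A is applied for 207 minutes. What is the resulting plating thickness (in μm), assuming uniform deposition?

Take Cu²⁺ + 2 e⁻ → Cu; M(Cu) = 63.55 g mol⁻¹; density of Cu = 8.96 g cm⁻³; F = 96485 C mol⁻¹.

Q = I·t = 44.80 × 12420 = 556400 C; n(e⁻) = 5.767 mol.
n(Cu) = n(e⁻)/2 = 2.883 mol, so m = 2.883 × 63.55 = 183.2 g.
Volume = m/ρ = 183.2 / 8.96 = 20.45 cm³.
Thickness = V/A = 20.45 / 242 = 0.0845 cm = 845 μm.

845 μm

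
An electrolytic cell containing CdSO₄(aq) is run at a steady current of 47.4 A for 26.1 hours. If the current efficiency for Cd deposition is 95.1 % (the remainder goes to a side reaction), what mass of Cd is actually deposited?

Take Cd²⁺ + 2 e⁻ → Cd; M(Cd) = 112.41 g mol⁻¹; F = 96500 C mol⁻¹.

2470 g

Q = I·t = 47.40 × 93960 = 4454000 C.
n(e⁻) = 4454000/96500 = 46.15 mol; theoretically n(Cd) = 46.15/2 = 23.08 mol, m_theo = 2594 g.
At 95.1 % efficiency, m_actual = 0.951 × 2594 = 2470 g.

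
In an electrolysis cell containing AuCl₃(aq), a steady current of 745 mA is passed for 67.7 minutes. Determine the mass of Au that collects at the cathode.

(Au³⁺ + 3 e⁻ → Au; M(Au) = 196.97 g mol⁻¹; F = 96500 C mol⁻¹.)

Q = I·t = 0.7450 A × 4062.0 s = 3026 C.
n(e⁻) = Q/F = 3026 / 96500 = 0.03136 mol.
Au³⁺ + 3 e⁻ → Au, so n(Au) = n(e⁻)/3 = 0.01045 mol.
m = n·M = 0.01045 × 196.97 = 2.06 g.

2.06 g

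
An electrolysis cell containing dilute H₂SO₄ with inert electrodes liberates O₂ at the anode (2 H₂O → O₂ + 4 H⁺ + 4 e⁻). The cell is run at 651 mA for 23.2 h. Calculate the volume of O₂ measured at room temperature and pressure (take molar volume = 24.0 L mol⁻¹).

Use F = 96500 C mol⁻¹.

3.38 L

Q = I·t = 0.6510 A × 83520 s = 54370 C.
n(e⁻) = Q/F = 54370 / 96500 = 0.5634 mol.
4 electrons are transferred per O₂ molecule, so n(O₂) = 0.5634 / 4 = 0.1409 mol.
V = n × V_m = 0.1409 × 24.0 = 3.38 L.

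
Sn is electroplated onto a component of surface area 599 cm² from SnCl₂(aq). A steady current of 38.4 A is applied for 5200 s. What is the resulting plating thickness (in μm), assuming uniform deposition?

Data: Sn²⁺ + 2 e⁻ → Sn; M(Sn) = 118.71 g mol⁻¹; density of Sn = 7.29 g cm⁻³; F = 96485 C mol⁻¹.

Q = I·t = 38.40 × 5200.0 = 199700 C; n(e⁻) = 2.070 mol.
n(Sn) = n(e⁻)/2 = 1.035 mol, so m = 1.035 × 118.71 = 122.8 g.
Volume = m/ρ = 122.8 / 7.29 = 16.85 cm³.
Thickness = V/A = 16.85 / 599 = 0.0281 cm = 281 μm.

281 μm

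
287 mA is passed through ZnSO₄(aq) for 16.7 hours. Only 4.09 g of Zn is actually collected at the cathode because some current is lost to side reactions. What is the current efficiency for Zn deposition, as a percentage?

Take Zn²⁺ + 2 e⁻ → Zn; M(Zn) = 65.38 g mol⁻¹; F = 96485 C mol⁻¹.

Q = I·t = 0.2870 × 60120 = 17250 C; n(e⁻) = 17250/96485 = 0.1788 mol.
Theoretical n(Zn) = n(e⁻)/2 = 0.08942 mol, i.e. m_theo = 0.08942 × 65.38 = 5.846 g.
Efficiency = m_actual / m_theo = 4.09 / 5.846 = 70.0 %.

70.0 %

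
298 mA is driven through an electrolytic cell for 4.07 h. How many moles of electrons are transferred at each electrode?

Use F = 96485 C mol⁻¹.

Q = I·t = 0.2980 A × 14652 s = 4366 C.
n(e⁻) = Q/F = 4366 / 96485 = 0.0453 mol.

0.0453 mol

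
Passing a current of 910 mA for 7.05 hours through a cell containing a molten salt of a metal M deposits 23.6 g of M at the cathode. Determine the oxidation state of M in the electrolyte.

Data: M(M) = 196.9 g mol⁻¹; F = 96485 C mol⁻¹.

+2

Q = I·t = 0.9100 A × 25380 s = 23100 C, so n(e⁻) = 23100/96485 = 0.2394 mol.
n(M) deposited = 23.6 / 196.9 = 0.1199 mol.
Electrons per atom = n(e⁻)/n(M) = 0.2394 / 0.1199 = 2.00 ≈ 2, so the ion is M²⁺.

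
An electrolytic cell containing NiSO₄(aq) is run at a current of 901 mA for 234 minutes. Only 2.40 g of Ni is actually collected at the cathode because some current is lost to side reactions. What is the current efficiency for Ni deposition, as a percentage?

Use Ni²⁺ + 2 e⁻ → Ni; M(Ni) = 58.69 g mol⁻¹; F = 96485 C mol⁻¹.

Q = I·t = 0.9010 × 14040 = 12650 C; n(e⁻) = 12650/96485 = 0.1311 mol.
Theoretical n(Ni) = n(e⁻)/2 = 0.06555 mol, i.e. m_theo = 0.06555 × 58.69 = 3.847 g.
Efficiency = m_actual / m_theo = 2.40 / 3.847 = 62.4 %.

62.4 %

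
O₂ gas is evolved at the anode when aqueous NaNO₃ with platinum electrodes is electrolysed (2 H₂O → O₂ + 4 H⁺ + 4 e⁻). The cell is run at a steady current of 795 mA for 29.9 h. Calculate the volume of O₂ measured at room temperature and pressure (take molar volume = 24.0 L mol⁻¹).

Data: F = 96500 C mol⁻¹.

Q = I·t = 0.7950 A × 107640 s = 85570 C.
n(e⁻) = Q/F = 85570 / 96500 = 0.8868 mol.
4 electrons are transferred per O₂ molecule, so n(O₂) = 0.8868 / 4 = 0.2217 mol.
V = n × V_m = 0.2217 × 24.0 = 5.32 L.

5.32 L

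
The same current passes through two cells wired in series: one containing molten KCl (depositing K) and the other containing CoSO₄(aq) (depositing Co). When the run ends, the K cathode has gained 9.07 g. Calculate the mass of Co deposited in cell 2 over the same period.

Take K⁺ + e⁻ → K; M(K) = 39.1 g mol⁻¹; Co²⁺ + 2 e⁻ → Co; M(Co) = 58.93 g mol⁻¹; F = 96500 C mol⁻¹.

6.83 g

n(K) = 9.07 / 39.1 = 0.2320 mol.
Since K⁺ + e⁻ → K, n(e⁻) passed = 1 × 0.2320 = 0.2320 mol.
Cells in series carry the same charge, so the same 0.2320 mol of electrons passes through cell 2.
Co²⁺ + 2 e⁻ → Co, so n(Co) = 0.2320 / 2 = 0.1160 mol.
m(Co) = 0.1160 × 58.93 = 6.83 g.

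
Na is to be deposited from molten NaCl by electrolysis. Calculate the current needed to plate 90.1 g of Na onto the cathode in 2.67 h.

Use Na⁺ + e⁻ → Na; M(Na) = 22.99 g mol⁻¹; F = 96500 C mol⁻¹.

39.3 A

n(Na) = 90.1 / 22.99 = 3.919 mol.
n(e⁻) = 1 × 3.919 = 3.919 mol.
Q = n(e⁻)·F = 3.919 × 96500 = 378200 C.
I = Q/t = 378200 / 9612.0 s = 39.3 A.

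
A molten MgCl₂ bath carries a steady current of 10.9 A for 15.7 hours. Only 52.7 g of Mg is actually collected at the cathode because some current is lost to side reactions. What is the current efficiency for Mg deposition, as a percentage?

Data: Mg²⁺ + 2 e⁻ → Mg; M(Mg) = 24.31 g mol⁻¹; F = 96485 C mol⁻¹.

67.9 %

Q = I·t = 10.90 × 56520 = 616100 C; n(e⁻) = 616100/96485 = 6.385 mol.
Theoretical n(Mg) = n(e⁻)/2 = 3.193 mol, i.e. m_theo = 3.193 × 24.31 = 77.61 g.
Efficiency = m_actual / m_theo = 52.7 / 77.61 = 67.9 %.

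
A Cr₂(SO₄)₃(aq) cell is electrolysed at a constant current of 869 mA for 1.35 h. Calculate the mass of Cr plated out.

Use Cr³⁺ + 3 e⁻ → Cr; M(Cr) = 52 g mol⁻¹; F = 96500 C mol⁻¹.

Q = I·t = 0.8690 A × 4860.0 s = 4223 C.
n(e⁻) = Q/F = 4223 / 96500 = 0.04377 mol.
Cr³⁺ + 3 e⁻ → Cr, so n(Cr) = n(e⁻)/3 = 0.01459 mol.
m = n·M = 0.01459 × 52 = 0.759 g.

0.759 g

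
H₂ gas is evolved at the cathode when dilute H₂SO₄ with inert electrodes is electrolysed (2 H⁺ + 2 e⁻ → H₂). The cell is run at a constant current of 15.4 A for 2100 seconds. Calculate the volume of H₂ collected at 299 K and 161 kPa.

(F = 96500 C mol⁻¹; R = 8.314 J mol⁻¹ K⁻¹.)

2.59 L

Q = I·t = 15.40 A × 2100.0 s = 32340 C.
n(e⁻) = Q/F = 32340 / 96500 = 0.3351 mol.
2 electrons are transferred per H₂ molecule, so n(H₂) = 0.3351 / 2 = 0.1676 mol.
V = nRT/P = (0.1676 × 8.314 × 299) / (161 × 10³ Pa) = 0.00259 m³ = 2.59 L.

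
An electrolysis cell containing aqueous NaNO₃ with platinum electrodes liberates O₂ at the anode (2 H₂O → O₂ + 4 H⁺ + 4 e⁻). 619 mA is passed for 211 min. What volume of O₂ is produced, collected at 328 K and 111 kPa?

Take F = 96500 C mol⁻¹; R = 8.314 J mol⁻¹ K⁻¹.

0.499 L

Q = I·t = 0.6190 A × 12660 s = 7837 C.
n(e⁻) = Q/F = 7837 / 96500 = 0.08121 mol.
4 electrons are transferred per O₂ molecule, so n(O₂) = 0.08121 / 4 = 0.02030 mol.
V = nRT/P = (0.02030 × 8.314 × 328) / (111 × 10³ Pa) = 4.99 × 10⁻⁴ m³ = 0.499 L.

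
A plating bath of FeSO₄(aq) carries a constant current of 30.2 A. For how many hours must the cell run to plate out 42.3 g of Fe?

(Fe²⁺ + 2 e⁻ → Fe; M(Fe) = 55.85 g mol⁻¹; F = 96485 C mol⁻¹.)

n(Fe) = m/M = 42.3 / 55.85 = 0.7574 mol.
Each Fe atom requires 2 electrons, so n(e⁻) = 2 × 0.7574 = 1.515 mol.
Q = n(e⁻)·F = 1.515 × 96485 = 146200 C.
t = Q/I = 146200 / 30.20 A = 4839 s = 1.34 h.

1.34 h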